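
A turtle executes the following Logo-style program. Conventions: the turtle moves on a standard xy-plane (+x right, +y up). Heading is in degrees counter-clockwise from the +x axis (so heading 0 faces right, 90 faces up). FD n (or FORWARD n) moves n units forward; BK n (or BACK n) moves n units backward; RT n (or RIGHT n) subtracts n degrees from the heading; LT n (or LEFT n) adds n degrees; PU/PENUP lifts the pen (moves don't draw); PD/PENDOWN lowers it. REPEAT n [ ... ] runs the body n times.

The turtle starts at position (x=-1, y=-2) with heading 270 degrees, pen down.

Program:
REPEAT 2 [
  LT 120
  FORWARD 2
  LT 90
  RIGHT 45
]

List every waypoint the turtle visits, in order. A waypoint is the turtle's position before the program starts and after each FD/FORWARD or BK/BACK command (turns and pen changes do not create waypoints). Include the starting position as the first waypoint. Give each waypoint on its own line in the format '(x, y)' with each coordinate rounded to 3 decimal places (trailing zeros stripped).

Executing turtle program step by step:
Start: pos=(-1,-2), heading=270, pen down
REPEAT 2 [
  -- iteration 1/2 --
  LT 120: heading 270 -> 30
  FD 2: (-1,-2) -> (0.732,-1) [heading=30, draw]
  LT 90: heading 30 -> 120
  RT 45: heading 120 -> 75
  -- iteration 2/2 --
  LT 120: heading 75 -> 195
  FD 2: (0.732,-1) -> (-1.2,-1.518) [heading=195, draw]
  LT 90: heading 195 -> 285
  RT 45: heading 285 -> 240
]
Final: pos=(-1.2,-1.518), heading=240, 2 segment(s) drawn
Waypoints (3 total):
(-1, -2)
(0.732, -1)
(-1.2, -1.518)

Answer: (-1, -2)
(0.732, -1)
(-1.2, -1.518)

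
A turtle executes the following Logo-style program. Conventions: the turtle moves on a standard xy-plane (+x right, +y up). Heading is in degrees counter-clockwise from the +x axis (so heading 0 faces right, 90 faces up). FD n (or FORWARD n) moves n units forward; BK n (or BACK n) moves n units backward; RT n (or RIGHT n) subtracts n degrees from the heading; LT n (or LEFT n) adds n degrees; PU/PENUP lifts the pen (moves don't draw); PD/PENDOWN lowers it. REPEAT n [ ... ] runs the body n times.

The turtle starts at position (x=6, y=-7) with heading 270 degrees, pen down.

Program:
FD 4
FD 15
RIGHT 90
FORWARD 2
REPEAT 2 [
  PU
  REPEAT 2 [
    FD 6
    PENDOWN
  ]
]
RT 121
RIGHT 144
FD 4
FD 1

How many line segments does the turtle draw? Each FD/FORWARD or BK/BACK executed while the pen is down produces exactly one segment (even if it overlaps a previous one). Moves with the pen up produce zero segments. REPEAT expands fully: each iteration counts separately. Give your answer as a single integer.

Answer: 7

Derivation:
Executing turtle program step by step:
Start: pos=(6,-7), heading=270, pen down
FD 4: (6,-7) -> (6,-11) [heading=270, draw]
FD 15: (6,-11) -> (6,-26) [heading=270, draw]
RT 90: heading 270 -> 180
FD 2: (6,-26) -> (4,-26) [heading=180, draw]
REPEAT 2 [
  -- iteration 1/2 --
  PU: pen up
  REPEAT 2 [
    -- iteration 1/2 --
    FD 6: (4,-26) -> (-2,-26) [heading=180, move]
    PD: pen down
    -- iteration 2/2 --
    FD 6: (-2,-26) -> (-8,-26) [heading=180, draw]
    PD: pen down
  ]
  -- iteration 2/2 --
  PU: pen up
  REPEAT 2 [
    -- iteration 1/2 --
    FD 6: (-8,-26) -> (-14,-26) [heading=180, move]
    PD: pen down
    -- iteration 2/2 --
    FD 6: (-14,-26) -> (-20,-26) [heading=180, draw]
    PD: pen down
  ]
]
RT 121: heading 180 -> 59
RT 144: heading 59 -> 275
FD 4: (-20,-26) -> (-19.651,-29.985) [heading=275, draw]
FD 1: (-19.651,-29.985) -> (-19.564,-30.981) [heading=275, draw]
Final: pos=(-19.564,-30.981), heading=275, 7 segment(s) drawn
Segments drawn: 7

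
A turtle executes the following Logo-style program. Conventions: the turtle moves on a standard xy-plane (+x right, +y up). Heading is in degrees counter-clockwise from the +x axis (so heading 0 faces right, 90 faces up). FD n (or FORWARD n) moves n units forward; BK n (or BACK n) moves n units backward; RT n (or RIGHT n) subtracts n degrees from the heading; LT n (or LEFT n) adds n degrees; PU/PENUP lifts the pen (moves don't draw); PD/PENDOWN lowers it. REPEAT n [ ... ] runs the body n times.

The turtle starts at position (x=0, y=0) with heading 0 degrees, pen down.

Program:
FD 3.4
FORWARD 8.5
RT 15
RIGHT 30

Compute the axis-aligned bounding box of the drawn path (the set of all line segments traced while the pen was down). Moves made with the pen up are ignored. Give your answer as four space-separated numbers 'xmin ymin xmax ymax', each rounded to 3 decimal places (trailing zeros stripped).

Answer: 0 0 11.9 0

Derivation:
Executing turtle program step by step:
Start: pos=(0,0), heading=0, pen down
FD 3.4: (0,0) -> (3.4,0) [heading=0, draw]
FD 8.5: (3.4,0) -> (11.9,0) [heading=0, draw]
RT 15: heading 0 -> 345
RT 30: heading 345 -> 315
Final: pos=(11.9,0), heading=315, 2 segment(s) drawn

Segment endpoints: x in {0, 3.4, 11.9}, y in {0}
xmin=0, ymin=0, xmax=11.9, ymax=0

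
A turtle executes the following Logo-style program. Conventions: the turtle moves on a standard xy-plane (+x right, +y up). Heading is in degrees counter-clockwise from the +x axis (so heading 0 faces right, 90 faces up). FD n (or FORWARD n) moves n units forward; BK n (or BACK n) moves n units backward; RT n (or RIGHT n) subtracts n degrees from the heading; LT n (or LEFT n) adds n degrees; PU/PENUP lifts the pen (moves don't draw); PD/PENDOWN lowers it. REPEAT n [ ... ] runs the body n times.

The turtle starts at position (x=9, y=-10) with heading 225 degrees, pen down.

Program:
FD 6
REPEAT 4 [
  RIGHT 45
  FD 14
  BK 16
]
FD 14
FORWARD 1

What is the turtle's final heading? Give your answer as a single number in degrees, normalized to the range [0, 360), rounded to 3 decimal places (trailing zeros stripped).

Answer: 45

Derivation:
Executing turtle program step by step:
Start: pos=(9,-10), heading=225, pen down
FD 6: (9,-10) -> (4.757,-14.243) [heading=225, draw]
REPEAT 4 [
  -- iteration 1/4 --
  RT 45: heading 225 -> 180
  FD 14: (4.757,-14.243) -> (-9.243,-14.243) [heading=180, draw]
  BK 16: (-9.243,-14.243) -> (6.757,-14.243) [heading=180, draw]
  -- iteration 2/4 --
  RT 45: heading 180 -> 135
  FD 14: (6.757,-14.243) -> (-3.142,-4.343) [heading=135, draw]
  BK 16: (-3.142,-4.343) -> (8.172,-15.657) [heading=135, draw]
  -- iteration 3/4 --
  RT 45: heading 135 -> 90
  FD 14: (8.172,-15.657) -> (8.172,-1.657) [heading=90, draw]
  BK 16: (8.172,-1.657) -> (8.172,-17.657) [heading=90, draw]
  -- iteration 4/4 --
  RT 45: heading 90 -> 45
  FD 14: (8.172,-17.657) -> (18.071,-7.757) [heading=45, draw]
  BK 16: (18.071,-7.757) -> (6.757,-19.071) [heading=45, draw]
]
FD 14: (6.757,-19.071) -> (16.657,-9.172) [heading=45, draw]
FD 1: (16.657,-9.172) -> (17.364,-8.464) [heading=45, draw]
Final: pos=(17.364,-8.464), heading=45, 11 segment(s) drawn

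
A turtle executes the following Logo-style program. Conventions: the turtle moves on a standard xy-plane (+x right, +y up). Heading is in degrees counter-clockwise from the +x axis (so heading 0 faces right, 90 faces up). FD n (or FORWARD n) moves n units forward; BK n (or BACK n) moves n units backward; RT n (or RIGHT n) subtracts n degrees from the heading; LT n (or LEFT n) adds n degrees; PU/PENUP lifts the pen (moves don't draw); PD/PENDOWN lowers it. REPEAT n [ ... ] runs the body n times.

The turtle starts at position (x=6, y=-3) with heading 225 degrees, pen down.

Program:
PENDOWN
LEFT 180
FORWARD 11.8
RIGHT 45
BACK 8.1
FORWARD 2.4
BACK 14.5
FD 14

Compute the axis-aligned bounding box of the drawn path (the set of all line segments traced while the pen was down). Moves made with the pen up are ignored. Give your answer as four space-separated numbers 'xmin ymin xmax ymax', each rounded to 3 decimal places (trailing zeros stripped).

Answer: -5.856 -3 14.344 5.344

Derivation:
Executing turtle program step by step:
Start: pos=(6,-3), heading=225, pen down
PD: pen down
LT 180: heading 225 -> 45
FD 11.8: (6,-3) -> (14.344,5.344) [heading=45, draw]
RT 45: heading 45 -> 0
BK 8.1: (14.344,5.344) -> (6.244,5.344) [heading=0, draw]
FD 2.4: (6.244,5.344) -> (8.644,5.344) [heading=0, draw]
BK 14.5: (8.644,5.344) -> (-5.856,5.344) [heading=0, draw]
FD 14: (-5.856,5.344) -> (8.144,5.344) [heading=0, draw]
Final: pos=(8.144,5.344), heading=0, 5 segment(s) drawn

Segment endpoints: x in {-5.856, 6, 6.244, 8.144, 8.644, 14.344}, y in {-3, 5.344, 5.344, 5.344, 5.344}
xmin=-5.856, ymin=-3, xmax=14.344, ymax=5.344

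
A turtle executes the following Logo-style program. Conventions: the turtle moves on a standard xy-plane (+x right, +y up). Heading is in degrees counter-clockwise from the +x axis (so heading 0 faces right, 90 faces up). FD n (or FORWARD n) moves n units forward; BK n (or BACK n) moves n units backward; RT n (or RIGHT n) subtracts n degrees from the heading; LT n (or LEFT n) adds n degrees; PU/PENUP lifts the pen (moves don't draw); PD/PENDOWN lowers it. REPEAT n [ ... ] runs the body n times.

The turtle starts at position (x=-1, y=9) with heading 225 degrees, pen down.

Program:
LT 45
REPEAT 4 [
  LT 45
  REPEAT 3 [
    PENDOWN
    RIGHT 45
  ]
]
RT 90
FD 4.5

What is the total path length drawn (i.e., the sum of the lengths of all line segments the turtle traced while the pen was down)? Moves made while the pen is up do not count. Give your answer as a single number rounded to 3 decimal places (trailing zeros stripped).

Executing turtle program step by step:
Start: pos=(-1,9), heading=225, pen down
LT 45: heading 225 -> 270
REPEAT 4 [
  -- iteration 1/4 --
  LT 45: heading 270 -> 315
  REPEAT 3 [
    -- iteration 1/3 --
    PD: pen down
    RT 45: heading 315 -> 270
    -- iteration 2/3 --
    PD: pen down
    RT 45: heading 270 -> 225
    -- iteration 3/3 --
    PD: pen down
    RT 45: heading 225 -> 180
  ]
  -- iteration 2/4 --
  LT 45: heading 180 -> 225
  REPEAT 3 [
    -- iteration 1/3 --
    PD: pen down
    RT 45: heading 225 -> 180
    -- iteration 2/3 --
    PD: pen down
    RT 45: heading 180 -> 135
    -- iteration 3/3 --
    PD: pen down
    RT 45: heading 135 -> 90
  ]
  -- iteration 3/4 --
  LT 45: heading 90 -> 135
  REPEAT 3 [
    -- iteration 1/3 --
    PD: pen down
    RT 45: heading 135 -> 90
    -- iteration 2/3 --
    PD: pen down
    RT 45: heading 90 -> 45
    -- iteration 3/3 --
    PD: pen down
    RT 45: heading 45 -> 0
  ]
  -- iteration 4/4 --
  LT 45: heading 0 -> 45
  REPEAT 3 [
    -- iteration 1/3 --
    PD: pen down
    RT 45: heading 45 -> 0
    -- iteration 2/3 --
    PD: pen down
    RT 45: heading 0 -> 315
    -- iteration 3/3 --
    PD: pen down
    RT 45: heading 315 -> 270
  ]
]
RT 90: heading 270 -> 180
FD 4.5: (-1,9) -> (-5.5,9) [heading=180, draw]
Final: pos=(-5.5,9), heading=180, 1 segment(s) drawn

Segment lengths:
  seg 1: (-1,9) -> (-5.5,9), length = 4.5
Total = 4.5

Answer: 4.5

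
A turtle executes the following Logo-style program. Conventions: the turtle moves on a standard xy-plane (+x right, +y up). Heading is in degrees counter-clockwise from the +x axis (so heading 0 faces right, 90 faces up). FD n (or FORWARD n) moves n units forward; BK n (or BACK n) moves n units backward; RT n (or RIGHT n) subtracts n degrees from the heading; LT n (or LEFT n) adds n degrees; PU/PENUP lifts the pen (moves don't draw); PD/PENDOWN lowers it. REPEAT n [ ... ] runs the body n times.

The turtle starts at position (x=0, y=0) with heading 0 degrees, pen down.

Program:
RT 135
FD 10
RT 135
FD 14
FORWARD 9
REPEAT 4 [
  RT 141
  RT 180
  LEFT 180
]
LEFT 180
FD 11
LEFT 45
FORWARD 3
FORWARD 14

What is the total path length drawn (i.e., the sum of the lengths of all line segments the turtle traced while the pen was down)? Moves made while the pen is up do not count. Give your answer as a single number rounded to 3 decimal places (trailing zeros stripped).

Answer: 61

Derivation:
Executing turtle program step by step:
Start: pos=(0,0), heading=0, pen down
RT 135: heading 0 -> 225
FD 10: (0,0) -> (-7.071,-7.071) [heading=225, draw]
RT 135: heading 225 -> 90
FD 14: (-7.071,-7.071) -> (-7.071,6.929) [heading=90, draw]
FD 9: (-7.071,6.929) -> (-7.071,15.929) [heading=90, draw]
REPEAT 4 [
  -- iteration 1/4 --
  RT 141: heading 90 -> 309
  RT 180: heading 309 -> 129
  LT 180: heading 129 -> 309
  -- iteration 2/4 --
  RT 141: heading 309 -> 168
  RT 180: heading 168 -> 348
  LT 180: heading 348 -> 168
  -- iteration 3/4 --
  RT 141: heading 168 -> 27
  RT 180: heading 27 -> 207
  LT 180: heading 207 -> 27
  -- iteration 4/4 --
  RT 141: heading 27 -> 246
  RT 180: heading 246 -> 66
  LT 180: heading 66 -> 246
]
LT 180: heading 246 -> 66
FD 11: (-7.071,15.929) -> (-2.597,25.978) [heading=66, draw]
LT 45: heading 66 -> 111
FD 3: (-2.597,25.978) -> (-3.672,28.779) [heading=111, draw]
FD 14: (-3.672,28.779) -> (-8.689,41.849) [heading=111, draw]
Final: pos=(-8.689,41.849), heading=111, 6 segment(s) drawn

Segment lengths:
  seg 1: (0,0) -> (-7.071,-7.071), length = 10
  seg 2: (-7.071,-7.071) -> (-7.071,6.929), length = 14
  seg 3: (-7.071,6.929) -> (-7.071,15.929), length = 9
  seg 4: (-7.071,15.929) -> (-2.597,25.978), length = 11
  seg 5: (-2.597,25.978) -> (-3.672,28.779), length = 3
  seg 6: (-3.672,28.779) -> (-8.689,41.849), length = 14
Total = 61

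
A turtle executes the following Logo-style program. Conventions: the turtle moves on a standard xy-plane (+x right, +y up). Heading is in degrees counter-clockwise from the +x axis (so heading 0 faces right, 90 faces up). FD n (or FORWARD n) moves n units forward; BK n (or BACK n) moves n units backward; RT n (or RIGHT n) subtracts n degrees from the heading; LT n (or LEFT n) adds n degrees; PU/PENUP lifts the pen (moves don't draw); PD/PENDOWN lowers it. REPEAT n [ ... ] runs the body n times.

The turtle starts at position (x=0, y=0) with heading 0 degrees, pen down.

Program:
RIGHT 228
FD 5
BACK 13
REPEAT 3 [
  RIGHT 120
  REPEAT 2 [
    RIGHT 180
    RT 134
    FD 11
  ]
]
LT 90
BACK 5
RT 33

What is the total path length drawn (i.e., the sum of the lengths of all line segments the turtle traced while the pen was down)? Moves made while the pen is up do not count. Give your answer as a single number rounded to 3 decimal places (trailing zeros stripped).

Answer: 89

Derivation:
Executing turtle program step by step:
Start: pos=(0,0), heading=0, pen down
RT 228: heading 0 -> 132
FD 5: (0,0) -> (-3.346,3.716) [heading=132, draw]
BK 13: (-3.346,3.716) -> (5.353,-5.945) [heading=132, draw]
REPEAT 3 [
  -- iteration 1/3 --
  RT 120: heading 132 -> 12
  REPEAT 2 [
    -- iteration 1/2 --
    RT 180: heading 12 -> 192
    RT 134: heading 192 -> 58
    FD 11: (5.353,-5.945) -> (11.182,3.383) [heading=58, draw]
    -- iteration 2/2 --
    RT 180: heading 58 -> 238
    RT 134: heading 238 -> 104
    FD 11: (11.182,3.383) -> (8.521,14.057) [heading=104, draw]
  ]
  -- iteration 2/3 --
  RT 120: heading 104 -> 344
  REPEAT 2 [
    -- iteration 1/2 --
    RT 180: heading 344 -> 164
    RT 134: heading 164 -> 30
    FD 11: (8.521,14.057) -> (18.047,19.557) [heading=30, draw]
    -- iteration 2/2 --
    RT 180: heading 30 -> 210
    RT 134: heading 210 -> 76
    FD 11: (18.047,19.557) -> (20.708,30.23) [heading=76, draw]
  ]
  -- iteration 3/3 --
  RT 120: heading 76 -> 316
  REPEAT 2 [
    -- iteration 1/2 --
    RT 180: heading 316 -> 136
    RT 134: heading 136 -> 2
    FD 11: (20.708,30.23) -> (31.702,30.614) [heading=2, draw]
    -- iteration 2/2 --
    RT 180: heading 2 -> 182
    RT 134: heading 182 -> 48
    FD 11: (31.702,30.614) -> (39.062,38.788) [heading=48, draw]
  ]
]
LT 90: heading 48 -> 138
BK 5: (39.062,38.788) -> (42.778,35.443) [heading=138, draw]
RT 33: heading 138 -> 105
Final: pos=(42.778,35.443), heading=105, 9 segment(s) drawn

Segment lengths:
  seg 1: (0,0) -> (-3.346,3.716), length = 5
  seg 2: (-3.346,3.716) -> (5.353,-5.945), length = 13
  seg 3: (5.353,-5.945) -> (11.182,3.383), length = 11
  seg 4: (11.182,3.383) -> (8.521,14.057), length = 11
  seg 5: (8.521,14.057) -> (18.047,19.557), length = 11
  seg 6: (18.047,19.557) -> (20.708,30.23), length = 11
  seg 7: (20.708,30.23) -> (31.702,30.614), length = 11
  seg 8: (31.702,30.614) -> (39.062,38.788), length = 11
  seg 9: (39.062,38.788) -> (42.778,35.443), length = 5
Total = 89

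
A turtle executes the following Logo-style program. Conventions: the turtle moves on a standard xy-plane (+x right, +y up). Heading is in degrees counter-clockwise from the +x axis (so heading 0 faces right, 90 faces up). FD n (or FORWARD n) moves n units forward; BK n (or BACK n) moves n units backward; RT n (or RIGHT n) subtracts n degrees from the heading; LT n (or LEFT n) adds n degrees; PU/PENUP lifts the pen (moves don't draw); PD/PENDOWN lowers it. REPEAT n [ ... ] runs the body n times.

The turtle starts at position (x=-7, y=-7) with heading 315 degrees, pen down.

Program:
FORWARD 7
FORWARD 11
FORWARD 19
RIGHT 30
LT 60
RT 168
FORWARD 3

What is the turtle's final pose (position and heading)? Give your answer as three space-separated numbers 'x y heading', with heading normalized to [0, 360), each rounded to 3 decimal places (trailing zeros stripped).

Answer: 16.167 -33.006 177

Derivation:
Executing turtle program step by step:
Start: pos=(-7,-7), heading=315, pen down
FD 7: (-7,-7) -> (-2.05,-11.95) [heading=315, draw]
FD 11: (-2.05,-11.95) -> (5.728,-19.728) [heading=315, draw]
FD 19: (5.728,-19.728) -> (19.163,-33.163) [heading=315, draw]
RT 30: heading 315 -> 285
LT 60: heading 285 -> 345
RT 168: heading 345 -> 177
FD 3: (19.163,-33.163) -> (16.167,-33.006) [heading=177, draw]
Final: pos=(16.167,-33.006), heading=177, 4 segment(s) drawn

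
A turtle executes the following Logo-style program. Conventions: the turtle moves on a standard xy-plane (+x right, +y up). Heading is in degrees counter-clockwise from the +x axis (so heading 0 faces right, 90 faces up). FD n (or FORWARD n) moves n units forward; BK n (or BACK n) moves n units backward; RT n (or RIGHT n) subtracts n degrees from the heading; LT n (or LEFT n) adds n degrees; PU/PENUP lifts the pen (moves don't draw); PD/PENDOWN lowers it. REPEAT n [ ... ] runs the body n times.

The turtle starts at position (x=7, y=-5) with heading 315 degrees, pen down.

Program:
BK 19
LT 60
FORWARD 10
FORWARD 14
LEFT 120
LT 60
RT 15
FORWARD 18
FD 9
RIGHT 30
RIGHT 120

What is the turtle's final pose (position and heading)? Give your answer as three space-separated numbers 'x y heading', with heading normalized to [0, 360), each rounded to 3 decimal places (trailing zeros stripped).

Executing turtle program step by step:
Start: pos=(7,-5), heading=315, pen down
BK 19: (7,-5) -> (-6.435,8.435) [heading=315, draw]
LT 60: heading 315 -> 15
FD 10: (-6.435,8.435) -> (3.224,11.023) [heading=15, draw]
FD 14: (3.224,11.023) -> (16.747,14.647) [heading=15, draw]
LT 120: heading 15 -> 135
LT 60: heading 135 -> 195
RT 15: heading 195 -> 180
FD 18: (16.747,14.647) -> (-1.253,14.647) [heading=180, draw]
FD 9: (-1.253,14.647) -> (-10.253,14.647) [heading=180, draw]
RT 30: heading 180 -> 150
RT 120: heading 150 -> 30
Final: pos=(-10.253,14.647), heading=30, 5 segment(s) drawn

Answer: -10.253 14.647 30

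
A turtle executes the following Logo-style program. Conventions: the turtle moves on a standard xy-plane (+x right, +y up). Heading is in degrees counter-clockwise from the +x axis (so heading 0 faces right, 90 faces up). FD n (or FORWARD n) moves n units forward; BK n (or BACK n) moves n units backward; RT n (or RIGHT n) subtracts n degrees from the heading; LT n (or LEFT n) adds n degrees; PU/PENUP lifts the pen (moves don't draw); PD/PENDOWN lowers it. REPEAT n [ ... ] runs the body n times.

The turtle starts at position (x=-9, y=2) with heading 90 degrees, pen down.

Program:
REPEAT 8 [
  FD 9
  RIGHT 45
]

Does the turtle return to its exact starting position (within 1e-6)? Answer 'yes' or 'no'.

Executing turtle program step by step:
Start: pos=(-9,2), heading=90, pen down
REPEAT 8 [
  -- iteration 1/8 --
  FD 9: (-9,2) -> (-9,11) [heading=90, draw]
  RT 45: heading 90 -> 45
  -- iteration 2/8 --
  FD 9: (-9,11) -> (-2.636,17.364) [heading=45, draw]
  RT 45: heading 45 -> 0
  -- iteration 3/8 --
  FD 9: (-2.636,17.364) -> (6.364,17.364) [heading=0, draw]
  RT 45: heading 0 -> 315
  -- iteration 4/8 --
  FD 9: (6.364,17.364) -> (12.728,11) [heading=315, draw]
  RT 45: heading 315 -> 270
  -- iteration 5/8 --
  FD 9: (12.728,11) -> (12.728,2) [heading=270, draw]
  RT 45: heading 270 -> 225
  -- iteration 6/8 --
  FD 9: (12.728,2) -> (6.364,-4.364) [heading=225, draw]
  RT 45: heading 225 -> 180
  -- iteration 7/8 --
  FD 9: (6.364,-4.364) -> (-2.636,-4.364) [heading=180, draw]
  RT 45: heading 180 -> 135
  -- iteration 8/8 --
  FD 9: (-2.636,-4.364) -> (-9,2) [heading=135, draw]
  RT 45: heading 135 -> 90
]
Final: pos=(-9,2), heading=90, 8 segment(s) drawn

Start position: (-9, 2)
Final position: (-9, 2)
Distance = 0; < 1e-6 -> CLOSED

Answer: yes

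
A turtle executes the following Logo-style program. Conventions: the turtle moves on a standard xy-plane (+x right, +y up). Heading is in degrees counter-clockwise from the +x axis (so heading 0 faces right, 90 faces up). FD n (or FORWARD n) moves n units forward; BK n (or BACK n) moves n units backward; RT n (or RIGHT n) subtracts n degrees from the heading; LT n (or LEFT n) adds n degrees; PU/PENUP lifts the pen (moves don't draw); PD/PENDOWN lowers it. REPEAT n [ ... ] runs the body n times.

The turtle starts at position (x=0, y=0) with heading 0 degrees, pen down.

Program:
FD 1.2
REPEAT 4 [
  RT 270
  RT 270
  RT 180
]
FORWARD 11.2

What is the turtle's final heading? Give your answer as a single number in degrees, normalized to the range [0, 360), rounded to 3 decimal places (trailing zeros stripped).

Answer: 0

Derivation:
Executing turtle program step by step:
Start: pos=(0,0), heading=0, pen down
FD 1.2: (0,0) -> (1.2,0) [heading=0, draw]
REPEAT 4 [
  -- iteration 1/4 --
  RT 270: heading 0 -> 90
  RT 270: heading 90 -> 180
  RT 180: heading 180 -> 0
  -- iteration 2/4 --
  RT 270: heading 0 -> 90
  RT 270: heading 90 -> 180
  RT 180: heading 180 -> 0
  -- iteration 3/4 --
  RT 270: heading 0 -> 90
  RT 270: heading 90 -> 180
  RT 180: heading 180 -> 0
  -- iteration 4/4 --
  RT 270: heading 0 -> 90
  RT 270: heading 90 -> 180
  RT 180: heading 180 -> 0
]
FD 11.2: (1.2,0) -> (12.4,0) [heading=0, draw]
Final: pos=(12.4,0), heading=0, 2 segment(s) drawn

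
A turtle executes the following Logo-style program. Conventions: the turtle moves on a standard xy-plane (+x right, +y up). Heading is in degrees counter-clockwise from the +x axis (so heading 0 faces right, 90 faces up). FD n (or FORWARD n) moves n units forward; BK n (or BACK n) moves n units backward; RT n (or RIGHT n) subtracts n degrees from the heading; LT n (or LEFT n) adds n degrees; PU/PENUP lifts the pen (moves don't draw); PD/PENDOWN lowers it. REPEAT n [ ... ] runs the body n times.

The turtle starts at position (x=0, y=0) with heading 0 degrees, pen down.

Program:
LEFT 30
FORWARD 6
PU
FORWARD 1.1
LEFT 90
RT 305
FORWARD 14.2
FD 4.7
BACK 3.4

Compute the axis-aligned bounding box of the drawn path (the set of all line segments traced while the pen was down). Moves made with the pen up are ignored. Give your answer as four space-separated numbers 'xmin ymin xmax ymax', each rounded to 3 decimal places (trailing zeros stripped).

Answer: 0 0 5.196 3

Derivation:
Executing turtle program step by step:
Start: pos=(0,0), heading=0, pen down
LT 30: heading 0 -> 30
FD 6: (0,0) -> (5.196,3) [heading=30, draw]
PU: pen up
FD 1.1: (5.196,3) -> (6.149,3.55) [heading=30, move]
LT 90: heading 30 -> 120
RT 305: heading 120 -> 175
FD 14.2: (6.149,3.55) -> (-7.997,4.788) [heading=175, move]
FD 4.7: (-7.997,4.788) -> (-12.679,5.197) [heading=175, move]
BK 3.4: (-12.679,5.197) -> (-9.292,4.901) [heading=175, move]
Final: pos=(-9.292,4.901), heading=175, 1 segment(s) drawn

Segment endpoints: x in {0, 5.196}, y in {0, 3}
xmin=0, ymin=0, xmax=5.196, ymax=3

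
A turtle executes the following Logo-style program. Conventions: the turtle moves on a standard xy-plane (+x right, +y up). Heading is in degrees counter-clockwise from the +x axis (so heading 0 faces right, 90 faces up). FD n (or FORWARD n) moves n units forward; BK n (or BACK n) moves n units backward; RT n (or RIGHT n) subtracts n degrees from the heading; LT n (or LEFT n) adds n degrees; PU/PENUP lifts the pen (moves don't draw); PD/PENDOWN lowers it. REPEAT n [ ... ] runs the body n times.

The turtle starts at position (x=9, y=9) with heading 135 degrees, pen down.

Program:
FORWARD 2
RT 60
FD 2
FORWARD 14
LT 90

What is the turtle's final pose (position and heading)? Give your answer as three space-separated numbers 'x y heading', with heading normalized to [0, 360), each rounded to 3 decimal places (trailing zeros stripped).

Answer: 11.727 25.869 165

Derivation:
Executing turtle program step by step:
Start: pos=(9,9), heading=135, pen down
FD 2: (9,9) -> (7.586,10.414) [heading=135, draw]
RT 60: heading 135 -> 75
FD 2: (7.586,10.414) -> (8.103,12.346) [heading=75, draw]
FD 14: (8.103,12.346) -> (11.727,25.869) [heading=75, draw]
LT 90: heading 75 -> 165
Final: pos=(11.727,25.869), heading=165, 3 segment(s) drawn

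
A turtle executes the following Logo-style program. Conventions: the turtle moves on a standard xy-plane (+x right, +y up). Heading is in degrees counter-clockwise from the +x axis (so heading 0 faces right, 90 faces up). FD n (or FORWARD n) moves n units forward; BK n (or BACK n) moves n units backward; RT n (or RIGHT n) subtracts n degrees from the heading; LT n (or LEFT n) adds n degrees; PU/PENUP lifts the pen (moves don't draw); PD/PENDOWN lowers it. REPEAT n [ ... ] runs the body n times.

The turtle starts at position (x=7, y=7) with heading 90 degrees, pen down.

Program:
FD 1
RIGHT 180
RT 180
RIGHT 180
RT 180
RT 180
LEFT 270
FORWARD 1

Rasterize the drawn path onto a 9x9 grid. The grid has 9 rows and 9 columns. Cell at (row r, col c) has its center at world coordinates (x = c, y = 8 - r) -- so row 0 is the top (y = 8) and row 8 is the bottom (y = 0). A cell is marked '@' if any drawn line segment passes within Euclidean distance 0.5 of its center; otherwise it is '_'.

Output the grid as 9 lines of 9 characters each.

Answer: ______@@_
_______@_
_________
_________
_________
_________
_________
_________
_________

Derivation:
Segment 0: (7,7) -> (7,8)
Segment 1: (7,8) -> (6,8)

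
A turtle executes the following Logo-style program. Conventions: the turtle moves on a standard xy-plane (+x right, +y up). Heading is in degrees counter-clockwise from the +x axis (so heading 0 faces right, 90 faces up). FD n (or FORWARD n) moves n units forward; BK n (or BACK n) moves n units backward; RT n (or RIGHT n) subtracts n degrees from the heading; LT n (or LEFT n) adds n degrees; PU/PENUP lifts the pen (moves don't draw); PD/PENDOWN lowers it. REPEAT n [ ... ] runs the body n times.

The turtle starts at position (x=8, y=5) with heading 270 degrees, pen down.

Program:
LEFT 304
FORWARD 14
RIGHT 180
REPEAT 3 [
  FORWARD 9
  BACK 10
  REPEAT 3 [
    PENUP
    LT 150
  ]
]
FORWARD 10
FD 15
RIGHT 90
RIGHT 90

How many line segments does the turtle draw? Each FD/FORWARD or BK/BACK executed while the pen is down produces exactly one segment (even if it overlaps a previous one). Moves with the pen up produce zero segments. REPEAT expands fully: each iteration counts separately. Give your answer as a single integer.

Executing turtle program step by step:
Start: pos=(8,5), heading=270, pen down
LT 304: heading 270 -> 214
FD 14: (8,5) -> (-3.607,-2.829) [heading=214, draw]
RT 180: heading 214 -> 34
REPEAT 3 [
  -- iteration 1/3 --
  FD 9: (-3.607,-2.829) -> (3.855,2.204) [heading=34, draw]
  BK 10: (3.855,2.204) -> (-4.436,-3.388) [heading=34, draw]
  REPEAT 3 [
    -- iteration 1/3 --
    PU: pen up
    LT 150: heading 34 -> 184
    -- iteration 2/3 --
    PU: pen up
    LT 150: heading 184 -> 334
    -- iteration 3/3 --
    PU: pen up
    LT 150: heading 334 -> 124
  ]
  -- iteration 2/3 --
  FD 9: (-4.436,-3.388) -> (-9.468,4.073) [heading=124, move]
  BK 10: (-9.468,4.073) -> (-3.876,-4.217) [heading=124, move]
  REPEAT 3 [
    -- iteration 1/3 --
    PU: pen up
    LT 150: heading 124 -> 274
    -- iteration 2/3 --
    PU: pen up
    LT 150: heading 274 -> 64
    -- iteration 3/3 --
    PU: pen up
    LT 150: heading 64 -> 214
  ]
  -- iteration 3/3 --
  FD 9: (-3.876,-4.217) -> (-11.338,-9.25) [heading=214, move]
  BK 10: (-11.338,-9.25) -> (-3.047,-3.658) [heading=214, move]
  REPEAT 3 [
    -- iteration 1/3 --
    PU: pen up
    LT 150: heading 214 -> 4
    -- iteration 2/3 --
    PU: pen up
    LT 150: heading 4 -> 154
    -- iteration 3/3 --
    PU: pen up
    LT 150: heading 154 -> 304
  ]
]
FD 10: (-3.047,-3.658) -> (2.545,-11.948) [heading=304, move]
FD 15: (2.545,-11.948) -> (10.932,-24.384) [heading=304, move]
RT 90: heading 304 -> 214
RT 90: heading 214 -> 124
Final: pos=(10.932,-24.384), heading=124, 3 segment(s) drawn
Segments drawn: 3

Answer: 3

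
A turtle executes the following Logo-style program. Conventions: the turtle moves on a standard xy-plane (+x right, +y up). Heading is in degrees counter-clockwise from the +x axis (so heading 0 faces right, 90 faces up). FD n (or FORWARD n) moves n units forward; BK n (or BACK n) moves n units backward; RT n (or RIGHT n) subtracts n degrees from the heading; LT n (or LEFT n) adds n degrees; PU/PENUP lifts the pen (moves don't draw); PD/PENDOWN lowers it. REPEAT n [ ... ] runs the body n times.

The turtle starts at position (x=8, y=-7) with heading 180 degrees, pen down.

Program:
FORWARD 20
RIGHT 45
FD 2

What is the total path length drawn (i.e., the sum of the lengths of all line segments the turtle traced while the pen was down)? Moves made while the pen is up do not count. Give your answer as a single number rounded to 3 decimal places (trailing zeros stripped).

Answer: 22

Derivation:
Executing turtle program step by step:
Start: pos=(8,-7), heading=180, pen down
FD 20: (8,-7) -> (-12,-7) [heading=180, draw]
RT 45: heading 180 -> 135
FD 2: (-12,-7) -> (-13.414,-5.586) [heading=135, draw]
Final: pos=(-13.414,-5.586), heading=135, 2 segment(s) drawn

Segment lengths:
  seg 1: (8,-7) -> (-12,-7), length = 20
  seg 2: (-12,-7) -> (-13.414,-5.586), length = 2
Total = 22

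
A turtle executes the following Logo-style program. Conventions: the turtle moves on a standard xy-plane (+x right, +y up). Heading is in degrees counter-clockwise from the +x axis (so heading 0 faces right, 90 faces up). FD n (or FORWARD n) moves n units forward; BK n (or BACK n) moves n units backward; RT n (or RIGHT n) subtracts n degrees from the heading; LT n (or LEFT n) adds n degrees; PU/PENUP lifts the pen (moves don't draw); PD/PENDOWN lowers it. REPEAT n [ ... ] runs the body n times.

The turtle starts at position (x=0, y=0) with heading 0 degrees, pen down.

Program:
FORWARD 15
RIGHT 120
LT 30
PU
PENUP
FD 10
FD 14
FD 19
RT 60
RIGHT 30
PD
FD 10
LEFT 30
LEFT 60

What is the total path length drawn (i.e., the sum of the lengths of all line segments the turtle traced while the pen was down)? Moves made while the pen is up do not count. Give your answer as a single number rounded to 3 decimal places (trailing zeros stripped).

Answer: 25

Derivation:
Executing turtle program step by step:
Start: pos=(0,0), heading=0, pen down
FD 15: (0,0) -> (15,0) [heading=0, draw]
RT 120: heading 0 -> 240
LT 30: heading 240 -> 270
PU: pen up
PU: pen up
FD 10: (15,0) -> (15,-10) [heading=270, move]
FD 14: (15,-10) -> (15,-24) [heading=270, move]
FD 19: (15,-24) -> (15,-43) [heading=270, move]
RT 60: heading 270 -> 210
RT 30: heading 210 -> 180
PD: pen down
FD 10: (15,-43) -> (5,-43) [heading=180, draw]
LT 30: heading 180 -> 210
LT 60: heading 210 -> 270
Final: pos=(5,-43), heading=270, 2 segment(s) drawn

Segment lengths:
  seg 1: (0,0) -> (15,0), length = 15
  seg 2: (15,-43) -> (5,-43), length = 10
Total = 25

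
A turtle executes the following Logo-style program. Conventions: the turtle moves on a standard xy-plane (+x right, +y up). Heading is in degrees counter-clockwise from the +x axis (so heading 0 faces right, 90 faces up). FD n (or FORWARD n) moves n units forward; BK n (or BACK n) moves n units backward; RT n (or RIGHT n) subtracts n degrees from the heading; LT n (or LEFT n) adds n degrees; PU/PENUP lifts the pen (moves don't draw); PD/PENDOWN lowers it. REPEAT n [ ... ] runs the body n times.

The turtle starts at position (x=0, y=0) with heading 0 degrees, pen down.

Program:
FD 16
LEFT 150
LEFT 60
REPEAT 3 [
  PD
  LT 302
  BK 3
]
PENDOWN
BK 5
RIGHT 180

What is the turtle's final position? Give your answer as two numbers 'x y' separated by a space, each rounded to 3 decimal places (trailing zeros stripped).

Executing turtle program step by step:
Start: pos=(0,0), heading=0, pen down
FD 16: (0,0) -> (16,0) [heading=0, draw]
LT 150: heading 0 -> 150
LT 60: heading 150 -> 210
REPEAT 3 [
  -- iteration 1/3 --
  PD: pen down
  LT 302: heading 210 -> 152
  BK 3: (16,0) -> (18.649,-1.408) [heading=152, draw]
  -- iteration 2/3 --
  PD: pen down
  LT 302: heading 152 -> 94
  BK 3: (18.649,-1.408) -> (18.858,-4.401) [heading=94, draw]
  -- iteration 3/3 --
  PD: pen down
  LT 302: heading 94 -> 36
  BK 3: (18.858,-4.401) -> (16.431,-6.164) [heading=36, draw]
]
PD: pen down
BK 5: (16.431,-6.164) -> (12.386,-9.103) [heading=36, draw]
RT 180: heading 36 -> 216
Final: pos=(12.386,-9.103), heading=216, 5 segment(s) drawn

Answer: 12.386 -9.103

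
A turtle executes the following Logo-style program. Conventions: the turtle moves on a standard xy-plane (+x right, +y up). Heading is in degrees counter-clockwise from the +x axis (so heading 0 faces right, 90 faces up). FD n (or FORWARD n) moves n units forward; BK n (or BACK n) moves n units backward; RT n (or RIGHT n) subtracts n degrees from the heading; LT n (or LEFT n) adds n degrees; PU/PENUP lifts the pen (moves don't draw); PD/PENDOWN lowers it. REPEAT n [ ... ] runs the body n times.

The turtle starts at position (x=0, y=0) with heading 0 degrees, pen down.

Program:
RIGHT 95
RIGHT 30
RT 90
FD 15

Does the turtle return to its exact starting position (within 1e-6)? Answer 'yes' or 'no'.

Answer: no

Derivation:
Executing turtle program step by step:
Start: pos=(0,0), heading=0, pen down
RT 95: heading 0 -> 265
RT 30: heading 265 -> 235
RT 90: heading 235 -> 145
FD 15: (0,0) -> (-12.287,8.604) [heading=145, draw]
Final: pos=(-12.287,8.604), heading=145, 1 segment(s) drawn

Start position: (0, 0)
Final position: (-12.287, 8.604)
Distance = 15; >= 1e-6 -> NOT closed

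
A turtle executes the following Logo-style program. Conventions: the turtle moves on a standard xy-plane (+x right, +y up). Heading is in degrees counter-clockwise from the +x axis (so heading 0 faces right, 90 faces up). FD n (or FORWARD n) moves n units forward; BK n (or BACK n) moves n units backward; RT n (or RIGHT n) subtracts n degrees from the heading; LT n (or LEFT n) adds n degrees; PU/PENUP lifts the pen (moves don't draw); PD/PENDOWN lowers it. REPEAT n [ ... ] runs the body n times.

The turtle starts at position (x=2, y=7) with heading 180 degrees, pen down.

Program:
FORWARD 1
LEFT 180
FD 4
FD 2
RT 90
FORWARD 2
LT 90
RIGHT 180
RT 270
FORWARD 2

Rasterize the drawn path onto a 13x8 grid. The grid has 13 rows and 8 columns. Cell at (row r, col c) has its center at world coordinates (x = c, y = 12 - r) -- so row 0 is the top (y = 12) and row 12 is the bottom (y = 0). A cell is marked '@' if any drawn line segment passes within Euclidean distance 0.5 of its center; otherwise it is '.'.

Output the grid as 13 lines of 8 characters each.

Answer: ........
........
........
........
........
.@@@@@@@
.......@
.......@
.......@
.......@
........
........
........

Derivation:
Segment 0: (2,7) -> (1,7)
Segment 1: (1,7) -> (5,7)
Segment 2: (5,7) -> (7,7)
Segment 3: (7,7) -> (7,5)
Segment 4: (7,5) -> (7,3)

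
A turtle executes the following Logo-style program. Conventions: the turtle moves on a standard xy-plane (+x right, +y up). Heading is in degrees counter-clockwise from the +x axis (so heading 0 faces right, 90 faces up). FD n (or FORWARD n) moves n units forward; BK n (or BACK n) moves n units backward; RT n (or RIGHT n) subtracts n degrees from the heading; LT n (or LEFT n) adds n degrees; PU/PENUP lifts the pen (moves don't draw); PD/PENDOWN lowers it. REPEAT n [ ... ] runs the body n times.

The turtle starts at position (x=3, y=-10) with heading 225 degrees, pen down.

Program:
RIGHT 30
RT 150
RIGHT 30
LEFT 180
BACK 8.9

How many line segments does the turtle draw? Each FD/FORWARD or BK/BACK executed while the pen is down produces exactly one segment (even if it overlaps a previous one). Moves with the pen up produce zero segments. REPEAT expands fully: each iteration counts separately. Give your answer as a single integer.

Answer: 1

Derivation:
Executing turtle program step by step:
Start: pos=(3,-10), heading=225, pen down
RT 30: heading 225 -> 195
RT 150: heading 195 -> 45
RT 30: heading 45 -> 15
LT 180: heading 15 -> 195
BK 8.9: (3,-10) -> (11.597,-7.697) [heading=195, draw]
Final: pos=(11.597,-7.697), heading=195, 1 segment(s) drawn
Segments drawn: 1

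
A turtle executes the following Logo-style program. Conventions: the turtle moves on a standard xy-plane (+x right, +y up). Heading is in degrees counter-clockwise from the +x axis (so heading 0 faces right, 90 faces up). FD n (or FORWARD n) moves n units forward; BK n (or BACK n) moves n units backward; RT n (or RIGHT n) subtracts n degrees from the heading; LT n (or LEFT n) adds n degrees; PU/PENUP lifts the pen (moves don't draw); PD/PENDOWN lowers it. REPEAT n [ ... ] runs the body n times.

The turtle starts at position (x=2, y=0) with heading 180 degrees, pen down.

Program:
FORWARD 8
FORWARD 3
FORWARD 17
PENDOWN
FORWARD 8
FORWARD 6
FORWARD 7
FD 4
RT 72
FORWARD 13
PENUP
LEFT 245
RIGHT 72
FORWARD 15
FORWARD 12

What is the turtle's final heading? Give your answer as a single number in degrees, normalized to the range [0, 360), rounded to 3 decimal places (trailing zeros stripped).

Answer: 281

Derivation:
Executing turtle program step by step:
Start: pos=(2,0), heading=180, pen down
FD 8: (2,0) -> (-6,0) [heading=180, draw]
FD 3: (-6,0) -> (-9,0) [heading=180, draw]
FD 17: (-9,0) -> (-26,0) [heading=180, draw]
PD: pen down
FD 8: (-26,0) -> (-34,0) [heading=180, draw]
FD 6: (-34,0) -> (-40,0) [heading=180, draw]
FD 7: (-40,0) -> (-47,0) [heading=180, draw]
FD 4: (-47,0) -> (-51,0) [heading=180, draw]
RT 72: heading 180 -> 108
FD 13: (-51,0) -> (-55.017,12.364) [heading=108, draw]
PU: pen up
LT 245: heading 108 -> 353
RT 72: heading 353 -> 281
FD 15: (-55.017,12.364) -> (-52.155,-2.361) [heading=281, move]
FD 12: (-52.155,-2.361) -> (-49.865,-14.14) [heading=281, move]
Final: pos=(-49.865,-14.14), heading=281, 8 segment(s) drawn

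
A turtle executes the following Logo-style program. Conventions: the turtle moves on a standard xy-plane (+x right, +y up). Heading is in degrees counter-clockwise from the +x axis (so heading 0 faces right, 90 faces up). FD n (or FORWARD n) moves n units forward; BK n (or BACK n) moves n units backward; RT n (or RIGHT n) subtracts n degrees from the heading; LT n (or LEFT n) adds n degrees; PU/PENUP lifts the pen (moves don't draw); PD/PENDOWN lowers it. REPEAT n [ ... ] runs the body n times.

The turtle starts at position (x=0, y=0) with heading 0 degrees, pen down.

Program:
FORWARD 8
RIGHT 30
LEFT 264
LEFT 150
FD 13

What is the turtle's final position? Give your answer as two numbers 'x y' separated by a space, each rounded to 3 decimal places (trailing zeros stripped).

Executing turtle program step by step:
Start: pos=(0,0), heading=0, pen down
FD 8: (0,0) -> (8,0) [heading=0, draw]
RT 30: heading 0 -> 330
LT 264: heading 330 -> 234
LT 150: heading 234 -> 24
FD 13: (8,0) -> (19.876,5.288) [heading=24, draw]
Final: pos=(19.876,5.288), heading=24, 2 segment(s) drawn

Answer: 19.876 5.288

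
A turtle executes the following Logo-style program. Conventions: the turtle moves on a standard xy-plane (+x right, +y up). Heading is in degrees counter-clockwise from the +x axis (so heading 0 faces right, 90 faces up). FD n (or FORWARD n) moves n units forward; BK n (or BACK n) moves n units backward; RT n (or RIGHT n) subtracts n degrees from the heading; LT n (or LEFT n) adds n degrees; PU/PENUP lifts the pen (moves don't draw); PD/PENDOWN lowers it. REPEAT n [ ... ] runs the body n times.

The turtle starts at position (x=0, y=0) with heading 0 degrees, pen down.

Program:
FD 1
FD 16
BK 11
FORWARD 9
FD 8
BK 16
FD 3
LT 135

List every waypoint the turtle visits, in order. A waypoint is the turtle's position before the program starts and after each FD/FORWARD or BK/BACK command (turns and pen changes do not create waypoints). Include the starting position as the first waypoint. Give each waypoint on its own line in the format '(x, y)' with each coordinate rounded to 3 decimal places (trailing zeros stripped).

Answer: (0, 0)
(1, 0)
(17, 0)
(6, 0)
(15, 0)
(23, 0)
(7, 0)
(10, 0)

Derivation:
Executing turtle program step by step:
Start: pos=(0,0), heading=0, pen down
FD 1: (0,0) -> (1,0) [heading=0, draw]
FD 16: (1,0) -> (17,0) [heading=0, draw]
BK 11: (17,0) -> (6,0) [heading=0, draw]
FD 9: (6,0) -> (15,0) [heading=0, draw]
FD 8: (15,0) -> (23,0) [heading=0, draw]
BK 16: (23,0) -> (7,0) [heading=0, draw]
FD 3: (7,0) -> (10,0) [heading=0, draw]
LT 135: heading 0 -> 135
Final: pos=(10,0), heading=135, 7 segment(s) drawn
Waypoints (8 total):
(0, 0)
(1, 0)
(17, 0)
(6, 0)
(15, 0)
(23, 0)
(7, 0)
(10, 0)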